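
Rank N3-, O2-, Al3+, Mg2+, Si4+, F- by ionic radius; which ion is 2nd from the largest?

Isoelectronic series (10 e⁻ each). Size is set by nuclear charge: more protons means a smaller ion. Si4+ (Z=14), Al3+ (Z=13), Mg2+ (Z=12), F- (Z=9), O2- (Z=8), N3- (Z=7).
That gives Si4+ < Al3+ < Mg2+ < F- < O2- < N3-. From the largest end, number 2 is O2-.

O2-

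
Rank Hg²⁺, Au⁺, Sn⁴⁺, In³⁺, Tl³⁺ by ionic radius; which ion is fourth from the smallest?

Hg²⁺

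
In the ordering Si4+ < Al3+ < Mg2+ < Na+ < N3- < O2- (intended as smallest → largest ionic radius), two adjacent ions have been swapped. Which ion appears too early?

N3-

The pair N3-, O2- is the wrong way round — O2- and N3- share 10 electrons; the higher nuclear charge on O (Z=8) contracts it more, so O2- < N3-. All other adjacent pairs agree with periodic trends, so N3- is the misplaced ion.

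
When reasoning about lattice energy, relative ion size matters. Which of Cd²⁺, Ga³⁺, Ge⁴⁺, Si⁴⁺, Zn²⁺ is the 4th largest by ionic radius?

Ge⁴⁺

First list Z and electron count for each: Si⁴⁺ (Z=14, 10 e⁻), Ge⁴⁺ (Z=32, 28 e⁻), Ga³⁺ (Z=31, 28 e⁻), Zn²⁺ (Z=30, 28 e⁻), Cd²⁺ (Z=48, 46 e⁻). Si⁴⁺ < Ge⁴⁺ (same group, period 3 vs 4); Ge⁴⁺ < Ga³⁺ (isoelectronic, higher Z=32 is smaller); Ga³⁺ < Zn²⁺ (both 28 e⁻, Z=31>30); Zn²⁺ < Cd²⁺ (same group, period 4 vs 5).
Ordering: Si⁴⁺ < Ge⁴⁺ < Ga³⁺ < Zn²⁺ < Cd²⁺. The 4th largest is Ge⁴⁺.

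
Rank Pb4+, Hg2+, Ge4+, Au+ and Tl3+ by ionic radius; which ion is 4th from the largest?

Pb4+

Work out protons and electrons: Ge4+ (Z=32, 28 e⁻), Pb4+ (Z=82, 78 e⁻), Tl3+ (Z=81, 78 e⁻), Hg2+ (Z=80, 78 e⁻), Au+ (Z=79, 78 e⁻). Ge4+ < Pb4+ (same group, period 4 vs 6); Pb4+ < Tl3+ (isoelectronic, higher Z=82 is smaller); Tl3+ < Hg2+ (isoelectronic, higher Z=81 is smaller); Hg2+ < Au+ (both 78 e⁻, Z=80>79).
Ordering: Ge4+ < Pb4+ < Tl3+ < Hg2+ < Au+. The 4th largest is Pb4+.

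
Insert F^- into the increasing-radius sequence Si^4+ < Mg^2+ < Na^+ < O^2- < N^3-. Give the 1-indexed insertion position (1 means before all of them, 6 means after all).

Isoelectronic series (10 e⁻ each). Size is set by nuclear charge: more protons means a smaller ion. Si^4+ (Z=14), Mg^2+ (Z=12), Na^+ (Z=11), F^- (Z=9), O^2- (Z=8), N^3- (Z=7).
The complete sequence is Si^4+ < Mg^2+ < Na^+ < F^- < O^2- < N^3-. F^- sits at position 4.

4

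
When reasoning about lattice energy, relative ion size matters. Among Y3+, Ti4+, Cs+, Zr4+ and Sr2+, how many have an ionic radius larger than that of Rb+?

1

First list Z and electron count for each: Ti4+ has 18 e⁻ (Z=22), Zr4+ has 36 e⁻ (Z=40), Y3+ has 36 e⁻ (Z=39), Sr2+ has 36 e⁻ (Z=38), Rb+ has 36 e⁻ (Z=37), Cs+ has 54 e⁻ (Z=55). Ti4+ < Zr4+ (same group, period 4 vs 5); Zr4+ < Y3+ (isoelectronic, higher Z=40 is smaller); Y3+ < Sr2+ (isoelectronic, higher Z=39 is smaller); Sr2+ < Rb+ (isoelectronic, higher Z=38 is smaller); Rb+ < Cs+ (same group, period 5 vs 6).
Relative to Rb+, the ions that are larger are Cs+. That's 1.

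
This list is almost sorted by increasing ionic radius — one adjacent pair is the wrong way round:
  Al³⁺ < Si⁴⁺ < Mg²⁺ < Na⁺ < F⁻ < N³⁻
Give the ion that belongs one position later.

Al³⁺

The pair Al³⁺, Si⁴⁺ is the wrong way round — they are isoelectronic (10 e⁻) and Si has more protons than Al (14 vs 13), making Si⁴⁺ smaller. All other adjacent pairs agree with periodic trends, so Al³⁺ is the misplaced ion.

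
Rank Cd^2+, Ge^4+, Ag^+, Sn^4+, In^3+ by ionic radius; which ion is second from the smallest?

Sn^4+

First list Z and electron count for each: Ge^4+ (Z=32, 28 e⁻), Sn^4+ (Z=50, 46 e⁻), In^3+ (Z=49, 46 e⁻), Cd^2+ (Z=48, 46 e⁻), Ag^+ (Z=47, 46 e⁻). Ge^4+ < Sn^4+ (same group, 1 shell fewer); Sn^4+ < In^3+ (isoelectronic, higher Z=50 is smaller); In^3+ < Cd^2+ (isoelectronic, higher Z=49 is smaller); Cd^2+ < Ag^+ (isoelectronic, higher Z=48 is smaller).
Full ascending order: Ge^4+ < Sn^4+ < In^3+ < Cd^2+ < Ag^+. Counting from the smallest, position 2 is Sn^4+.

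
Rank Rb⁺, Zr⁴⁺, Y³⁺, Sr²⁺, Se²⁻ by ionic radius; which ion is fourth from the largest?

Y³⁺

These species are isoelectronic with 36 electrons. The only difference is the number of protons: Zr⁴⁺ (Z=40), Y³⁺ (Z=39), Sr²⁺ (Z=38), Rb⁺ (Z=37), Se²⁻ (Z=34). The strongest nuclear pull (Zr⁴⁺) gives the smallest ion.
So the order is Zr⁴⁺ < Y³⁺ < Sr²⁺ < Rb⁺ < Se²⁻; the 4th-largest ion is Y³⁺.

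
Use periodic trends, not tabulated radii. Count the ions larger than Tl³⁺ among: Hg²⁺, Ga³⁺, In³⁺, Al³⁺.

1

First list Z and electron count for each: Al³⁺: 10 e⁻, Z=13, Ga³⁺: 28 e⁻, Z=31, In³⁺: 46 e⁻, Z=49, Tl³⁺: 78 e⁻, Z=81, Hg²⁺: 78 e⁻, Z=80. Al³⁺ < Ga³⁺ (same group, period 3 vs 4); Ga³⁺ < In³⁺ (same group, 1 shell fewer); In³⁺ < Tl³⁺ (same group, period 5 vs 6); Tl³⁺ < Hg²⁺ (isoelectronic, higher Z=81 is smaller).
Ordering all of them (including Tl³⁺) by radius gives Al³⁺ < Ga³⁺ < In³⁺ < Tl³⁺ < Hg²⁺. That's 1.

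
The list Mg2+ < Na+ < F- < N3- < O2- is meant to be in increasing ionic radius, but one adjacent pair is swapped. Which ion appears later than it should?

O2-

Check each adjacent pair. N3- and O2- are reversed: they are isoelectronic (10 e⁻) and O has more protons than N (8 vs 7), making O2- smaller. No other neighbouring pair contradicts the periodic trends, so O2- is the ion listed too late.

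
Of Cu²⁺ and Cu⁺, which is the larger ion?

These are all Cu ions. Removing more electrons (higher positive charge) pulls the remaining electrons in closer, so Cu²⁺ is smallest and Cu⁺ is largest.

Cu⁺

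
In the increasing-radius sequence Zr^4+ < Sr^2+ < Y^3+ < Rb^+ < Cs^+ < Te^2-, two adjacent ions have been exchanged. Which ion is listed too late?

Scanning neighbour by neighbour, only Sr^2+/Y^3+ violates a trend: they are isoelectronic (36 e⁻) and Y has more protons than Sr (39 vs 38), making Y^3+ smaller. That makes Y^3+ the one sitting a position late relative to where it belongs.

Y^3+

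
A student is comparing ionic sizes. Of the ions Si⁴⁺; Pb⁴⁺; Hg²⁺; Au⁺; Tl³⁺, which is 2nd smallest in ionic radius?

Work out protons and electrons: Si⁴⁺ (Z=14, 10 e⁻), Pb⁴⁺ (Z=82, 78 e⁻), Tl³⁺ (Z=81, 78 e⁻), Hg²⁺ (Z=80, 78 e⁻), Au⁺ (Z=79, 78 e⁻). Si⁴⁺ < Pb⁴⁺ (same group, period 3 vs 6); Pb⁴⁺ < Tl³⁺ (both 78 e⁻, Z=82>81); Tl³⁺ < Hg²⁺ (isoelectronic, higher Z=81 is smaller); Hg²⁺ < Au⁺ (both 78 e⁻, Z=80>79).
So the order is Si⁴⁺ < Pb⁴⁺ < Tl³⁺ < Hg²⁺ < Au⁺; the 2nd-smallest ion is Pb⁴⁺.

Pb⁴⁺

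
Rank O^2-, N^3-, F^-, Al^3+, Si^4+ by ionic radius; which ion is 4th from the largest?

Isoelectronic series (10 e⁻ each). Size is set by nuclear charge: more protons means a smaller ion. Si^4+ (Z=14), Al^3+ (Z=13), F^- (Z=9), O^2- (Z=8), N^3- (Z=7).
Ordering: Si^4+ < Al^3+ < F^- < O^2- < N^3-. The 4th largest is Al^3+.

Al^3+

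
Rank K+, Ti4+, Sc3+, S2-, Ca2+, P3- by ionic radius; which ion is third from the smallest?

Ca2+

All of these have 18 electrons (isoelectronic). With the same electron cloud, the ion with the most protons pulls it in tightest. Nuclear charges: Ti4+ (Z=22), Sc3+ (Z=21), Ca2+ (Z=20), K+ (Z=19), S2- (Z=16), P3- (Z=15). Highest Z is smallest.
Ordering: Ti4+ < Sc3+ < Ca2+ < K+ < S2- < P3-. The third smallest is Ca2+.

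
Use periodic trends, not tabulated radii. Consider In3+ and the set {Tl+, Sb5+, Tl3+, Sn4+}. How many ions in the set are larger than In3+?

First list Z and electron count for each: Sb5+ (Z=51, 46 e⁻), Sn4+ (Z=50, 46 e⁻), In3+ (Z=49, 46 e⁻), Tl3+ (Z=81, 78 e⁻), Tl+ (Z=81, 80 e⁻). Sb5+ < Sn4+ (both 46 e⁻, Z=51>50); Sn4+ < In3+ (isoelectronic, higher Z=50 is smaller); In3+ < Tl3+ (same group, period 5 vs 6); Tl3+ < Tl+ (same element, +3 vs +1).
Overall: Sb5+ < Sn4+ < In3+ < Tl3+ < Tl+. In3+ has 2 below it and 2 above. That's 2.

2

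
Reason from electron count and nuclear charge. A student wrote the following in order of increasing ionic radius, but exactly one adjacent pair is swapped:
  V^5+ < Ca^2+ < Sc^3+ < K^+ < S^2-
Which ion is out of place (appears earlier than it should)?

Ca^2+

The pair Ca^2+, Sc^3+ is the wrong way round — Sc^3+ and Ca^2+ share 18 electrons; the higher nuclear charge on Sc (Z=21) contracts it more, so Sc^3+ < Ca^2+. All other adjacent pairs agree with periodic trends, so Ca^2+ is the misplaced ion.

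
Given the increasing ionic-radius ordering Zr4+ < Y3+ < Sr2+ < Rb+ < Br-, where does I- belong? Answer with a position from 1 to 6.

Work out protons and electrons: Zr4+ has 36 e⁻ (Z=40), Y3+ has 36 e⁻ (Z=39), Sr2+ has 36 e⁻ (Z=38), Rb+ has 36 e⁻ (Z=37), Br- has 36 e⁻ (Z=35), I- has 54 e⁻ (Z=53). Zr4+ < Y3+ (both 36 e⁻, Z=40>39); Y3+ < Sr2+ (both 36 e⁻, Z=39>38); Sr2+ < Rb+ (both 36 e⁻, Z=38>37); Rb+ < Br- (isoelectronic, higher Z=37 is smaller); Br- < I- (same group, period 4 vs 5).
Merged order: Zr4+ < Y3+ < Sr2+ < Rb+ < Br- < I- — I- is number 6.

6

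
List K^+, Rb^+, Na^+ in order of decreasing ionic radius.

All are in the same group with charge +1. Radius grows down the group as n (the outermost shell) increases.

Rb^+ > K^+ > Na^+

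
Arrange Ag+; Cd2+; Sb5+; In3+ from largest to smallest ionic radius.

Ag+ > Cd2+ > In3+ > Sb5+

All of these have 46 electrons (isoelectronic). With the same electron cloud, the ion with the most protons pulls it in tightest. Nuclear charges: Sb5+ (Z=51), In3+ (Z=49), Cd2+ (Z=48), Ag+ (Z=47). Highest Z is smallest.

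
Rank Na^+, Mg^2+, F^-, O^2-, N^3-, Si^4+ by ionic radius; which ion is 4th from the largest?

Na^+

All of these have 10 electrons (isoelectronic). With the same electron cloud, the ion with the most protons pulls it in tightest. Nuclear charges: Si^4+ (Z=14), Mg^2+ (Z=12), Na^+ (Z=11), F^- (Z=9), O^2- (Z=8), N^3- (Z=7). Highest Z is smallest.
Full ascending order: Si^4+ < Mg^2+ < Na^+ < F^- < O^2- < N^3-. Counting from the largest, position 4 is Na^+.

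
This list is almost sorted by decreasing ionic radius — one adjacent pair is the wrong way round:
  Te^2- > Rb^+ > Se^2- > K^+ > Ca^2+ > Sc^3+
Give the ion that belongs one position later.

Rb^+

Check each adjacent pair. Rb^+ and Se^2- are reversed: they are isoelectronic (36 e⁻) and Rb has more protons than Se (37 vs 34), making Rb^+ smaller. No other neighbouring pair contradicts the periodic trends, so Rb^+ is the ion listed too early.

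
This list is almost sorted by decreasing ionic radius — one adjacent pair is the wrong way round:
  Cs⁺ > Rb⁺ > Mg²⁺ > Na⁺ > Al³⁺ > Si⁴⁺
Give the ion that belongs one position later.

The pair Mg²⁺, Na⁺ is the wrong way round — they are isoelectronic (10 e⁻) and Mg has more protons than Na (12 vs 11), making Mg²⁺ smaller. All other adjacent pairs agree with periodic trends, so Mg²⁺ is the misplaced ion.

Mg²⁺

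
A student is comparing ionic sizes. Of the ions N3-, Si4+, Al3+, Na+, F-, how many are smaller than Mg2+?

All of these have 10 electrons (isoelectronic). With the same electron cloud, the ion with the most protons pulls it in tightest. Nuclear charges: Si4+ (Z=14), Al3+ (Z=13), Mg2+ (Z=12), Na+ (Z=11), F- (Z=9), N3- (Z=7). Highest Z is smallest.
Ordering all of them (including Mg2+) by radius gives Si4+ < Al3+ < Mg2+ < Na+ < F- < N3-. So 2 are smaller.

2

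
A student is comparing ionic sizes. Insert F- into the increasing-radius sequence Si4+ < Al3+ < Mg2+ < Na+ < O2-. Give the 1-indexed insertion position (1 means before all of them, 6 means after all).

5

Each ion has 10 electrons. The ranking follows nuclear charge in reverse — greater Z gives a smaller radius. Si4+ (Z=14), Al3+ (Z=13), Mg2+ (Z=12), Na+ (Z=11), F- (Z=9), O2- (Z=8).
Putting F- in gives Si4+ < Al3+ < Mg2+ < Na+ < F- < O2-; it lands at slot 5.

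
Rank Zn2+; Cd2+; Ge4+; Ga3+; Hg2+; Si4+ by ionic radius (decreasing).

Hg2+ > Cd2+ > Zn2+ > Ga3+ > Ge4+ > Si4+

Electron counts and nuclear charges: Si4+: 10 e⁻, Z=14, Ge4+: 28 e⁻, Z=32, Ga3+: 28 e⁻, Z=31, Zn2+: 28 e⁻, Z=30, Cd2+: 46 e⁻, Z=48, Hg2+: 78 e⁻, Z=80. Si4+ < Ge4+ (same group, 1 shell fewer); Ge4+ < Ga3+ (isoelectronic, higher Z=32 is smaller); Ga3+ < Zn2+ (both 28 e⁻, Z=31>30); Zn2+ < Cd2+ (same group, period 4 vs 5); Cd2+ < Hg2+ (same group, 1 shell fewer).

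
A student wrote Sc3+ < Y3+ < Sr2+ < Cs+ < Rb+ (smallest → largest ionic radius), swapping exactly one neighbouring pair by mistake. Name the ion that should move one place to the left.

Scanning neighbour by neighbour, only Cs+/Rb+ violates a trend: same group and charge — period 5 sits above period 6, so Rb+ is smaller. That makes Rb+ the one sitting a position late relative to where it belongs.

Rb+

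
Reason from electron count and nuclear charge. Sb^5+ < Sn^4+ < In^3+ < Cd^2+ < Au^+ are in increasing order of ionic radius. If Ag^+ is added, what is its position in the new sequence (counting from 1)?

First list Z and electron count for each: Sb^5+ has 46 e⁻ (Z=51), Sn^4+ has 46 e⁻ (Z=50), In^3+ has 46 e⁻ (Z=49), Cd^2+ has 46 e⁻ (Z=48), Ag^+ has 46 e⁻ (Z=47), Au^+ has 78 e⁻ (Z=79). Sb^5+ < Sn^4+ (isoelectronic, higher Z=51 is smaller); Sn^4+ < In^3+ (both 46 e⁻, Z=50>49); In^3+ < Cd^2+ (isoelectronic, higher Z=49 is smaller); Cd^2+ < Ag^+ (both 46 e⁻, Z=48>47); Ag^+ < Au^+ (same group, period 5 vs 6).
With Ag^+ included the full order is Sb^5+ < Sn^4+ < In^3+ < Cd^2+ < Ag^+ < Au^+, so it takes position 5.

5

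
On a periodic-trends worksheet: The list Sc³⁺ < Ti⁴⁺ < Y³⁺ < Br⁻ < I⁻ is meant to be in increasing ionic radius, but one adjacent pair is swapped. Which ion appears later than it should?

Ti⁴⁺

The pair Sc³⁺, Ti⁴⁺ is the wrong way round — Ti⁴⁺ and Sc³⁺ share 18 electrons; the higher nuclear charge on Ti (Z=22) contracts it more, so Ti⁴⁺ < Sc³⁺. All other adjacent pairs agree with periodic trends, so Ti⁴⁺ is the misplaced ion.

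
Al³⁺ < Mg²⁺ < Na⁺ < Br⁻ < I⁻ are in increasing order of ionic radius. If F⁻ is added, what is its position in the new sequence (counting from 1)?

Electron counts and nuclear charges: Al³⁺ has 10 e⁻ (Z=13), Mg²⁺ has 10 e⁻ (Z=12), Na⁺ has 10 e⁻ (Z=11), F⁻ has 10 e⁻ (Z=9), Br⁻ has 36 e⁻ (Z=35), I⁻ has 54 e⁻ (Z=53). Al³⁺ < Mg²⁺ (both 10 e⁻, Z=13>12); Mg²⁺ < Na⁺ (both 10 e⁻, Z=12>11); Na⁺ < F⁻ (both 10 e⁻, Z=11>9); F⁻ < Br⁻ (same group, period 2 vs 4); Br⁻ < I⁻ (same group, 1 shell fewer).
Putting F⁻ in gives Al³⁺ < Mg²⁺ < Na⁺ < F⁻ < Br⁻ < I⁻; it lands at slot 4.

4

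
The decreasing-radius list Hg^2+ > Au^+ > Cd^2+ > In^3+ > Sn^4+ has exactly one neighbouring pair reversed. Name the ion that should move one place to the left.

Au^+

Check each adjacent pair. Hg^2+ and Au^+ are reversed: they are isoelectronic (78 e⁻) and Hg has more protons than Au (80 vs 79), making Hg^2+ smaller. No other neighbouring pair contradicts the periodic trends, so Au^+ is the ion listed too late.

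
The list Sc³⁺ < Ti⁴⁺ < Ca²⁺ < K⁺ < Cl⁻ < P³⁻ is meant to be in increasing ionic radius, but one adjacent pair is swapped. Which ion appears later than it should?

Ti⁴⁺

The pair Sc³⁺, Ti⁴⁺ is the wrong way round — Ti⁴⁺ and Sc³⁺ share 18 electrons; the higher nuclear charge on Ti (Z=22) contracts it more, so Ti⁴⁺ < Sc³⁺. All other adjacent pairs agree with periodic trends, so Ti⁴⁺ is the misplaced ion.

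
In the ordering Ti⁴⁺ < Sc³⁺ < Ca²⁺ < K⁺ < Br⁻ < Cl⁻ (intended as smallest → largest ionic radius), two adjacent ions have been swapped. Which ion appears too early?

Br⁻

Compare adjacent ions: same group and charge — period 3 sits above period 4, so Cl⁻ is smaller — yet in this increasing list Br⁻ sits before Cl⁻. Nothing else is reversed, so Br⁻ should move one place to the right.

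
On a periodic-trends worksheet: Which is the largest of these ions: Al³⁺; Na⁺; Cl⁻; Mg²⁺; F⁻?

Cl⁻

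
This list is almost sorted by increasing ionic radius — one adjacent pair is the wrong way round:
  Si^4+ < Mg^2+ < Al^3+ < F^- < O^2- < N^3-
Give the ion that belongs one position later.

Check each adjacent pair. Mg^2+ and Al^3+ are reversed: they are isoelectronic (10 e⁻) and Al has more protons than Mg (13 vs 12), making Al^3+ smaller. No other neighbouring pair contradicts the periodic trends, so Mg^2+ is the ion listed too early.

Mg^2+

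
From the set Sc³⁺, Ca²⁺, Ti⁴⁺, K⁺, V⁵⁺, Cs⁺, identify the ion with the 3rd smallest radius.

Sc³⁺

Tabulating Z and e⁻: V⁵⁺ (Z=23, 18 e⁻), Ti⁴⁺ (Z=22, 18 e⁻), Sc³⁺ (Z=21, 18 e⁻), Ca²⁺ (Z=20, 18 e⁻), K⁺ (Z=19, 18 e⁻), Cs⁺ (Z=55, 54 e⁻). V⁵⁺ < Ti⁴⁺ (isoelectronic, higher Z=23 is smaller); Ti⁴⁺ < Sc³⁺ (isoelectronic, higher Z=22 is smaller); Sc³⁺ < Ca²⁺ (both 18 e⁻, Z=21>20); Ca²⁺ < K⁺ (both 18 e⁻, Z=20>19); K⁺ < Cs⁺ (same group, period 4 vs 6).
So the order is V⁵⁺ < Ti⁴⁺ < Sc³⁺ < Ca²⁺ < K⁺ < Cs⁺; the 3rd-smallest ion is Sc³⁺.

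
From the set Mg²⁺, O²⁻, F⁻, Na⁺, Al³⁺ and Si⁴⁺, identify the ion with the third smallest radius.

Mg²⁺

Each ion has 10 electrons. The ranking follows nuclear charge in reverse — greater Z gives a smaller radius. Si⁴⁺ (Z=14), Al³⁺ (Z=13), Mg²⁺ (Z=12), Na⁺ (Z=11), F⁻ (Z=9), O²⁻ (Z=8).
Full ascending order: Si⁴⁺ < Al³⁺ < Mg²⁺ < Na⁺ < F⁻ < O²⁻. Counting from the smallest, position 3 is Mg²⁺.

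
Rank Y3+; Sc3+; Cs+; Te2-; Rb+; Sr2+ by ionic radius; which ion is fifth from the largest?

Y3+

First list Z and electron count for each: Sc3+: 18 e⁻, Z=21, Y3+: 36 e⁻, Z=39, Sr2+: 36 e⁻, Z=38, Rb+: 36 e⁻, Z=37, Cs+: 54 e⁻, Z=55, Te2-: 54 e⁻, Z=52. Sc3+ < Y3+ (same group, 1 shell fewer); Y3+ < Sr2+ (isoelectronic, higher Z=39 is smaller); Sr2+ < Rb+ (both 36 e⁻, Z=38>37); Rb+ < Cs+ (same group, 1 shell fewer); Cs+ < Te2- (isoelectronic, higher Z=55 is smaller).
So the order is Sc3+ < Y3+ < Sr2+ < Rb+ < Cs+ < Te2-; the 5th-largest ion is Y3+.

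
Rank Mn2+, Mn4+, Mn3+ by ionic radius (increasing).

For a single element, ionic radius drops as positive charge rises — Mn4+ < Mn2+.

Mn4+ < Mn3+ < Mn2+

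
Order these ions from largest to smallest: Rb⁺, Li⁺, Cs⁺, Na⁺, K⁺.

Cs⁺ > Rb⁺ > K⁺ > Na⁺ > Li⁺

All are in the same group with charge +1. Radius grows down the group as n (the outermost shell) increases.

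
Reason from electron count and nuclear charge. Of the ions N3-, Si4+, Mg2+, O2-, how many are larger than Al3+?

Isoelectronic series (10 e⁻ each). Size is set by nuclear charge: more protons means a smaller ion. Si4+ (Z=14), Al3+ (Z=13), Mg2+ (Z=12), O2- (Z=8), N3- (Z=7).
Overall: Si4+ < Al3+ < Mg2+ < O2- < N3-. Al3+ has 1 below it and 3 above. Count: 3.

3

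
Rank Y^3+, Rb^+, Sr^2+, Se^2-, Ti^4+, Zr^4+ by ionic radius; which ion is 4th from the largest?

Y^3+

First list Z and electron count for each: Ti^4+: 18 e⁻, Z=22, Zr^4+: 36 e⁻, Z=40, Y^3+: 36 e⁻, Z=39, Sr^2+: 36 e⁻, Z=38, Rb^+: 36 e⁻, Z=37, Se^2-: 36 e⁻, Z=34. Ti^4+ < Zr^4+ (same group, period 4 vs 5); Zr^4+ < Y^3+ (isoelectronic, higher Z=40 is smaller); Y^3+ < Sr^2+ (isoelectronic, higher Z=39 is smaller); Sr^2+ < Rb^+ (both 36 e⁻, Z=38>37); Rb^+ < Se^2- (isoelectronic, higher Z=37 is smaller).
Ordering: Ti^4+ < Zr^4+ < Y^3+ < Sr^2+ < Rb^+ < Se^2-. The 4th largest is Y^3+.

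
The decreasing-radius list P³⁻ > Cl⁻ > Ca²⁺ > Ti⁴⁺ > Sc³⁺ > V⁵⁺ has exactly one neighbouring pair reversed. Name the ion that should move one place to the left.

Sc³⁺

Compare adjacent ions: they are isoelectronic (18 e⁻) and Ti has more protons than Sc (22 vs 21), making Ti⁴⁺ smaller — yet in this decreasing list Ti⁴⁺ sits before Sc³⁺. Nothing else is reversed, so Sc³⁺ should move one place to the left.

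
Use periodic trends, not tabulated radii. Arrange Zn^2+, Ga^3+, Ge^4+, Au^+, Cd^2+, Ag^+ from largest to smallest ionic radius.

Au^+ > Ag^+ > Cd^2+ > Zn^2+ > Ga^3+ > Ge^4+

Electron counts and nuclear charges: Ge^4+ has 28 e⁻ (Z=32), Ga^3+ has 28 e⁻ (Z=31), Zn^2+ has 28 e⁻ (Z=30), Cd^2+ has 46 e⁻ (Z=48), Ag^+ has 46 e⁻ (Z=47), Au^+ has 78 e⁻ (Z=79). Ge^4+ < Ga^3+ (isoelectronic, higher Z=32 is smaller); Ga^3+ < Zn^2+ (both 28 e⁻, Z=31>30); Zn^2+ < Cd^2+ (same group, 1 shell fewer); Cd^2+ < Ag^+ (isoelectronic, higher Z=48 is smaller); Ag^+ < Au^+ (same group, 1 shell fewer).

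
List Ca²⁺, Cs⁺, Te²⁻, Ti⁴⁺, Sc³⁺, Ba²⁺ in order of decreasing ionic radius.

Tabulating Z and e⁻: Ti⁴⁺ has 18 e⁻ (Z=22), Sc³⁺ has 18 e⁻ (Z=21), Ca²⁺ has 18 e⁻ (Z=20), Ba²⁺ has 54 e⁻ (Z=56), Cs⁺ has 54 e⁻ (Z=55), Te²⁻ has 54 e⁻ (Z=52). Ti⁴⁺ < Sc³⁺ (isoelectronic, higher Z=22 is smaller); Sc³⁺ < Ca²⁺ (both 18 e⁻, Z=21>20); Ca²⁺ < Ba²⁺ (same group, 2 shells fewer); Ba²⁺ < Cs⁺ (isoelectronic, higher Z=56 is smaller); Cs⁺ < Te²⁻ (isoelectronic, higher Z=55 is smaller).

Te²⁻ > Cs⁺ > Ba²⁺ > Ca²⁺ > Sc³⁺ > Ti⁴⁺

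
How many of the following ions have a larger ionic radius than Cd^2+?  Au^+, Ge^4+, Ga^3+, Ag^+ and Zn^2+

Ge^4+ has 28 e⁻ (Z=32), Ga^3+ has 28 e⁻ (Z=31), Zn^2+ has 28 e⁻ (Z=30), Cd^2+ has 46 e⁻ (Z=48), Ag^+ has 46 e⁻ (Z=47), Au^+ has 78 e⁻ (Z=79). Ge^4+ < Ga^3+ (isoelectronic, higher Z=32 is smaller); Ga^3+ < Zn^2+ (isoelectronic, higher Z=31 is smaller); Zn^2+ < Cd^2+ (same group, period 4 vs 5); Cd^2+ < Ag^+ (isoelectronic, higher Z=48 is smaller); Ag^+ < Au^+ (same group, 1 shell fewer).
Overall: Ge^4+ < Ga^3+ < Zn^2+ < Cd^2+ < Ag^+ < Au^+. Cd^2+ has 3 below it and 2 above. Count: 2.

2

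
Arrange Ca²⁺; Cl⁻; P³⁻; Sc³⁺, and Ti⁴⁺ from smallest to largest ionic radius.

Isoelectronic series (18 e⁻ each). Size is set by nuclear charge: more protons means a smaller ion. Ti⁴⁺ (Z=22), Sc³⁺ (Z=21), Ca²⁺ (Z=20), Cl⁻ (Z=17), P³⁻ (Z=15).

Ti⁴⁺ < Sc³⁺ < Ca²⁺ < Cl⁻ < P³⁻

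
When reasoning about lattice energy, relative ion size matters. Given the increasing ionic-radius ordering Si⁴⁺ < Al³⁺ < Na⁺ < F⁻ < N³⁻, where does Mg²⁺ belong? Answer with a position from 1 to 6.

All of these have 10 electrons (isoelectronic). With the same electron cloud, the ion with the most protons pulls it in tightest. Nuclear charges: Si⁴⁺ (Z=14), Al³⁺ (Z=13), Mg²⁺ (Z=12), Na⁺ (Z=11), F⁻ (Z=9), N³⁻ (Z=7). Highest Z is smallest.
Putting Mg²⁺ in gives Si⁴⁺ < Al³⁺ < Mg²⁺ < Na⁺ < F⁻ < N³⁻; it lands at slot 3.

3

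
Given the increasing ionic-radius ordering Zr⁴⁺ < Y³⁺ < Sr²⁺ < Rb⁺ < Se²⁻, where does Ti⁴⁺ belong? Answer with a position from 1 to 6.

First list Z and electron count for each: Ti⁴⁺ (Z=22, 18 e⁻), Zr⁴⁺ (Z=40, 36 e⁻), Y³⁺ (Z=39, 36 e⁻), Sr²⁺ (Z=38, 36 e⁻), Rb⁺ (Z=37, 36 e⁻), Se²⁻ (Z=34, 36 e⁻). Ti⁴⁺ < Zr⁴⁺ (same group, period 4 vs 5); Zr⁴⁺ < Y³⁺ (both 36 e⁻, Z=40>39); Y³⁺ < Sr²⁺ (isoelectronic, higher Z=39 is smaller); Sr²⁺ < Rb⁺ (isoelectronic, higher Z=38 is smaller); Rb⁺ < Se²⁻ (isoelectronic, higher Z=37 is smaller).
Putting Ti⁴⁺ in gives Ti⁴⁺ < Zr⁴⁺ < Y³⁺ < Sr²⁺ < Rb⁺ < Se²⁻; it lands at slot 1.

1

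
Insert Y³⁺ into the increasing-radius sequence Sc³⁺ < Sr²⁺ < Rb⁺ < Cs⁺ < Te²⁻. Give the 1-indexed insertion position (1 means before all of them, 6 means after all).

Tabulating Z and e⁻: Sc³⁺ has 18 e⁻ (Z=21), Y³⁺ has 36 e⁻ (Z=39), Sr²⁺ has 36 e⁻ (Z=38), Rb⁺ has 36 e⁻ (Z=37), Cs⁺ has 54 e⁻ (Z=55), Te²⁻ has 54 e⁻ (Z=52). Sc³⁺ < Y³⁺ (same group, period 4 vs 5); Y³⁺ < Sr²⁺ (both 36 e⁻, Z=39>38); Sr²⁺ < Rb⁺ (both 36 e⁻, Z=38>37); Rb⁺ < Cs⁺ (same group, 1 shell fewer); Cs⁺ < Te²⁻ (isoelectronic, higher Z=55 is smaller).
The complete sequence is Sc³⁺ < Y³⁺ < Sr²⁺ < Rb⁺ < Cs⁺ < Te²⁻. Y³⁺ sits at position 2.

2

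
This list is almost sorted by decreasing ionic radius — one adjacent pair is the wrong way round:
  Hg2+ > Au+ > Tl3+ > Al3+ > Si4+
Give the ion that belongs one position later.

Hg2+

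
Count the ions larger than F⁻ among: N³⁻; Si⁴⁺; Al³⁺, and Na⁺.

Each ion has 10 electrons. The ranking follows nuclear charge in reverse — greater Z gives a smaller radius. Si⁴⁺ (Z=14), Al³⁺ (Z=13), Na⁺ (Z=11), F⁻ (Z=9), N³⁻ (Z=7).
Overall: Si⁴⁺ < Al³⁺ < Na⁺ < F⁻ < N³⁻. F⁻ has 3 below it and 1 above. Count: 1.

1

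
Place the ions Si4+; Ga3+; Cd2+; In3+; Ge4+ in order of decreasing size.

Cd2+ > In3+ > Ga3+ > Ge4+ > Si4+

Tabulating Z and e⁻: Si4+ has 10 e⁻ (Z=14), Ge4+ has 28 e⁻ (Z=32), Ga3+ has 28 e⁻ (Z=31), In3+ has 46 e⁻ (Z=49), Cd2+ has 46 e⁻ (Z=48). Si4+ < Ge4+ (same group, 1 shell fewer); Ge4+ < Ga3+ (both 28 e⁻, Z=32>31); Ga3+ < In3+ (same group, 1 shell fewer); In3+ < Cd2+ (both 46 e⁻, Z=49>48).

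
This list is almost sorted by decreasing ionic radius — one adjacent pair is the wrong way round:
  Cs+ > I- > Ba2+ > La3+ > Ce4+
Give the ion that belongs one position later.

Cs+

The pair Cs+, I- is the wrong way round — they are isoelectronic (54 e⁻) and Cs has more protons than I (55 vs 53), making Cs+ smaller. All other adjacent pairs agree with periodic trends, so Cs+ is the misplaced ion.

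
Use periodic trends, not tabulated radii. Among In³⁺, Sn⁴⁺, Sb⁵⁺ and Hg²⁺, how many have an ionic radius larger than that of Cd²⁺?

1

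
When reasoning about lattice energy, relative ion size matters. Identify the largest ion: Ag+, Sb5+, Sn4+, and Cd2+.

Isoelectronic series (46 e⁻ each). Size is set by nuclear charge: more protons means a smaller ion. Sb5+ (Z=51), Sn4+ (Z=50), Cd2+ (Z=48), Ag+ (Z=47).

Ag+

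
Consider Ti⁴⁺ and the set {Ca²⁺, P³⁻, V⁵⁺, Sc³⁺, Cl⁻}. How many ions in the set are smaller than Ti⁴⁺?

1

Each ion has 18 electrons. The ranking follows nuclear charge in reverse — greater Z gives a smaller radius. V⁵⁺ (Z=23), Ti⁴⁺ (Z=22), Sc³⁺ (Z=21), Ca²⁺ (Z=20), Cl⁻ (Z=17), P³⁻ (Z=15).
Placing each against Ti⁴⁺: smaller — V⁵⁺; larger — Sc³⁺, Ca²⁺, Cl⁻, P³⁻. Count: 1.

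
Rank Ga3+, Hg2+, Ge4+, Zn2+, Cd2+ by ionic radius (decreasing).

Hg2+ > Cd2+ > Zn2+ > Ga3+ > Ge4+

Work out protons and electrons: Ge4+ has 28 e⁻ (Z=32), Ga3+ has 28 e⁻ (Z=31), Zn2+ has 28 e⁻ (Z=30), Cd2+ has 46 e⁻ (Z=48), Hg2+ has 78 e⁻ (Z=80). Ge4+ < Ga3+ (isoelectronic, higher Z=32 is smaller); Ga3+ < Zn2+ (both 28 e⁻, Z=31>30); Zn2+ < Cd2+ (same group, 1 shell fewer); Cd2+ < Hg2+ (same group, 1 shell fewer).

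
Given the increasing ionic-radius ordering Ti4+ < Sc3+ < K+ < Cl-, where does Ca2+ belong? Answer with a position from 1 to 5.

Isoelectronic series (18 e⁻ each). Size is set by nuclear charge: more protons means a smaller ion. Ti4+ (Z=22), Sc3+ (Z=21), Ca2+ (Z=20), K+ (Z=19), Cl- (Z=17).
Merged order: Ti4+ < Sc3+ < Ca2+ < K+ < Cl- — Ca2+ is number 3.

3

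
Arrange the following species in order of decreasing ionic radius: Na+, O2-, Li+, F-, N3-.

N3- > O2- > F- > Na+ > Li+

Work out protons and electrons: Li+ has 2 e⁻ (Z=3), Na+ has 10 e⁻ (Z=11), F- has 10 e⁻ (Z=9), O2- has 10 e⁻ (Z=8), N3- has 10 e⁻ (Z=7). Li+ < Na+ (same group, 1 shell fewer); Na+ < F- (isoelectronic, higher Z=11 is smaller); F- < O2- (isoelectronic, higher Z=9 is smaller); O2- < N3- (both 10 e⁻, Z=8>7).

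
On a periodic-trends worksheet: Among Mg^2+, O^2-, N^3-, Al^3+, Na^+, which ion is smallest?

Each ion has 10 electrons. The ranking follows nuclear charge in reverse — greater Z gives a smaller radius. Al^3+ (Z=13), Mg^2+ (Z=12), Na^+ (Z=11), O^2- (Z=8), N^3- (Z=7).

Al^3+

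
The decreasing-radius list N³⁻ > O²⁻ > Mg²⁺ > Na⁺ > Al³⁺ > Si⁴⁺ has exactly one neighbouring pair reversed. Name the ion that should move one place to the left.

Na⁺

Scanning neighbour by neighbour, only Mg²⁺/Na⁺ violates a trend: they are isoelectronic (10 e⁻) and Mg has more protons than Na (12 vs 11), making Mg²⁺ smaller. That makes Na⁺ the one sitting a position late relative to where it belongs.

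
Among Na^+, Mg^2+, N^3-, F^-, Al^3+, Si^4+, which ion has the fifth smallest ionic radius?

F^-

Each ion has 10 electrons. The ranking follows nuclear charge in reverse — greater Z gives a smaller radius. Si^4+ (Z=14), Al^3+ (Z=13), Mg^2+ (Z=12), Na^+ (Z=11), F^- (Z=9), N^3- (Z=7).
Full ascending order: Si^4+ < Al^3+ < Mg^2+ < Na^+ < F^- < N^3-. Counting from the smallest, position 5 is F^-.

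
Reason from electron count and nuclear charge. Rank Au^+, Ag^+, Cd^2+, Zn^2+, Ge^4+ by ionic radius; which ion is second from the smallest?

Zn^2+

First list Z and electron count for each: Ge^4+ (Z=32, 28 e⁻), Zn^2+ (Z=30, 28 e⁻), Cd^2+ (Z=48, 46 e⁻), Ag^+ (Z=47, 46 e⁻), Au^+ (Z=79, 78 e⁻). Ge^4+ < Zn^2+ (both 28 e⁻, Z=32>30); Zn^2+ < Cd^2+ (same group, 1 shell fewer); Cd^2+ < Ag^+ (isoelectronic, higher Z=48 is smaller); Ag^+ < Au^+ (same group, period 5 vs 6).
Full ascending order: Ge^4+ < Zn^2+ < Cd^2+ < Ag^+ < Au^+. Counting from the smallest, position 2 is Zn^2+.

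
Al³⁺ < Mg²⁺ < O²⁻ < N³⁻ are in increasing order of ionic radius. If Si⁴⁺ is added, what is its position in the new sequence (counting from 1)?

1

These species are isoelectronic with 10 electrons. The only difference is the number of protons: Si⁴⁺ (Z=14), Al³⁺ (Z=13), Mg²⁺ (Z=12), O²⁻ (Z=8), N³⁻ (Z=7). The strongest nuclear pull (Si⁴⁺) gives the smallest ion.
Merged order: Si⁴⁺ < Al³⁺ < Mg²⁺ < O²⁻ < N³⁻ — Si⁴⁺ is number 1.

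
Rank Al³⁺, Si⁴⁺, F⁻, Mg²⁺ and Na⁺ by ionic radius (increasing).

Each ion has 10 electrons. The ranking follows nuclear charge in reverse — greater Z gives a smaller radius. Si⁴⁺ (Z=14), Al³⁺ (Z=13), Mg²⁺ (Z=12), Na⁺ (Z=11), F⁻ (Z=9).

Si⁴⁺ < Al³⁺ < Mg²⁺ < Na⁺ < F⁻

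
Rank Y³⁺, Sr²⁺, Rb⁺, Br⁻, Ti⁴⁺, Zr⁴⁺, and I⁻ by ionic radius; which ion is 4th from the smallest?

Sr²⁺

First list Z and electron count for each: Ti⁴⁺: 18 e⁻, Z=22, Zr⁴⁺: 36 e⁻, Z=40, Y³⁺: 36 e⁻, Z=39, Sr²⁺: 36 e⁻, Z=38, Rb⁺: 36 e⁻, Z=37, Br⁻: 36 e⁻, Z=35, I⁻: 54 e⁻, Z=53. Ti⁴⁺ < Zr⁴⁺ (same group, period 4 vs 5); Zr⁴⁺ < Y³⁺ (isoelectronic, higher Z=40 is smaller); Y³⁺ < Sr²⁺ (isoelectronic, higher Z=39 is smaller); Sr²⁺ < Rb⁺ (both 36 e⁻, Z=38>37); Rb⁺ < Br⁻ (isoelectronic, higher Z=37 is smaller); Br⁻ < I⁻ (same group, period 4 vs 5).
Ordering: Ti⁴⁺ < Zr⁴⁺ < Y³⁺ < Sr²⁺ < Rb⁺ < Br⁻ < I⁻. The 4th smallest is Sr²⁺.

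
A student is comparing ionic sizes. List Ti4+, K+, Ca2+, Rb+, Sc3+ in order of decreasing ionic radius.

First list Z and electron count for each: Ti4+: 18 e⁻, Z=22, Sc3+: 18 e⁻, Z=21, Ca2+: 18 e⁻, Z=20, K+: 18 e⁻, Z=19, Rb+: 36 e⁻, Z=37. Ti4+ < Sc3+ (both 18 e⁻, Z=22>21); Sc3+ < Ca2+ (isoelectronic, higher Z=21 is smaller); Ca2+ < K+ (both 18 e⁻, Z=20>19); K+ < Rb+ (same group, period 4 vs 5).

Rb+ > K+ > Ca2+ > Sc3+ > Ti4+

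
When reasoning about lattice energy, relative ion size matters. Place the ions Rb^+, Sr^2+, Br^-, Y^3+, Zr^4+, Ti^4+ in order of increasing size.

Tabulating Z and e⁻: Ti^4+: 18 e⁻, Z=22, Zr^4+: 36 e⁻, Z=40, Y^3+: 36 e⁻, Z=39, Sr^2+: 36 e⁻, Z=38, Rb^+: 36 e⁻, Z=37, Br^-: 36 e⁻, Z=35. Ti^4+ < Zr^4+ (same group, 1 shell fewer); Zr^4+ < Y^3+ (both 36 e⁻, Z=40>39); Y^3+ < Sr^2+ (isoelectronic, higher Z=39 is smaller); Sr^2+ < Rb^+ (isoelectronic, higher Z=38 is smaller); Rb^+ < Br^- (both 36 e⁻, Z=37>35).

Ti^4+ < Zr^4+ < Y^3+ < Sr^2+ < Rb^+ < Br^-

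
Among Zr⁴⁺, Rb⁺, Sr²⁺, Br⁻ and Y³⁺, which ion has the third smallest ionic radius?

Sr²⁺

All of these have 36 electrons (isoelectronic). With the same electron cloud, the ion with the most protons pulls it in tightest. Nuclear charges: Zr⁴⁺ (Z=40), Y³⁺ (Z=39), Sr²⁺ (Z=38), Rb⁺ (Z=37), Br⁻ (Z=35). Highest Z is smallest.
So the order is Zr⁴⁺ < Y³⁺ < Sr²⁺ < Rb⁺ < Br⁻; the 3rd-smallest ion is Sr²⁺.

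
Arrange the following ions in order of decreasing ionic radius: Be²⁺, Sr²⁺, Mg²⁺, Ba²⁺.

Ba²⁺ > Sr²⁺ > Mg²⁺ > Be²⁺

All are in the same group with charge +2. Radius grows down the group as n (the outermost shell) increases.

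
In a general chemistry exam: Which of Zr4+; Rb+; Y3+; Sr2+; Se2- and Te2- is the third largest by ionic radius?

Rb+

Zr4+ (Z=40, 36 e⁻), Y3+ (Z=39, 36 e⁻), Sr2+ (Z=38, 36 e⁻), Rb+ (Z=37, 36 e⁻), Se2- (Z=34, 36 e⁻), Te2- (Z=52, 54 e⁻). Zr4+ < Y3+ (isoelectronic, higher Z=40 is smaller); Y3+ < Sr2+ (both 36 e⁻, Z=39>38); Sr2+ < Rb+ (isoelectronic, higher Z=38 is smaller); Rb+ < Se2- (both 36 e⁻, Z=37>34); Se2- < Te2- (same group, 1 shell fewer).
So the order is Zr4+ < Y3+ < Sr2+ < Rb+ < Se2- < Te2-; the 3rd-largest ion is Rb+.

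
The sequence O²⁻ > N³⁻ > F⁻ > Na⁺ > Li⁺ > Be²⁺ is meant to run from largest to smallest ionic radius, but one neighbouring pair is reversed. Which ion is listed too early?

O²⁻

Check each adjacent pair. O²⁻ and N³⁻ are reversed: both have 10 electrons but Z(O)=8 > Z(N)=7, so O²⁻ should be the smaller of the two. No other neighbouring pair contradicts the periodic trends, so O²⁻ is the ion listed too early.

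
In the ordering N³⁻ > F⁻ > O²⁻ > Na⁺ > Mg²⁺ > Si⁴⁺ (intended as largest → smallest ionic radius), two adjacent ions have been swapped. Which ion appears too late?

Scanning neighbour by neighbour, only F⁻/O²⁻ violates a trend: both have 10 electrons but Z(F)=9 > Z(O)=8, so F⁻ should be the smaller of the two. That makes O²⁻ the one sitting a position late relative to where it belongs.

O²⁻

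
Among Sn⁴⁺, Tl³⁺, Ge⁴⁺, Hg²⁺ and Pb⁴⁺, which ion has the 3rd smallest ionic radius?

Pb⁴⁺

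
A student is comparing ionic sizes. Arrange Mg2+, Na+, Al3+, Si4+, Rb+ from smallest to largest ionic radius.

Si4+ < Al3+ < Mg2+ < Na+ < Rb+

First list Z and electron count for each: Si4+ (Z=14, 10 e⁻), Al3+ (Z=13, 10 e⁻), Mg2+ (Z=12, 10 e⁻), Na+ (Z=11, 10 e⁻), Rb+ (Z=37, 36 e⁻). Si4+ < Al3+ (both 10 e⁻, Z=14>13); Al3+ < Mg2+ (both 10 e⁻, Z=13>12); Mg2+ < Na+ (both 10 e⁻, Z=12>11); Na+ < Rb+ (same group, 2 shells fewer).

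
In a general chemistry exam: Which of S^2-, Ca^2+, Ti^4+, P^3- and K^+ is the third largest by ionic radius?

These species are isoelectronic with 18 electrons. The only difference is the number of protons: Ti^4+ (Z=22), Ca^2+ (Z=20), K^+ (Z=19), S^2- (Z=16), P^3- (Z=15). The strongest nuclear pull (Ti^4+) gives the smallest ion.
That gives Ti^4+ < Ca^2+ < K^+ < S^2- < P^3-. From the largest end, number 3 is K^+.

K^+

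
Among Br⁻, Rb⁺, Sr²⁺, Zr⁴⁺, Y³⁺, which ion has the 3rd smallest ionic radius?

All of these have 36 electrons (isoelectronic). With the same electron cloud, the ion with the most protons pulls it in tightest. Nuclear charges: Zr⁴⁺ (Z=40), Y³⁺ (Z=39), Sr²⁺ (Z=38), Rb⁺ (Z=37), Br⁻ (Z=35). Highest Z is smallest.
That gives Zr⁴⁺ < Y³⁺ < Sr²⁺ < Rb⁺ < Br⁻. From the smallest end, number 3 is Sr²⁺.

Sr²⁺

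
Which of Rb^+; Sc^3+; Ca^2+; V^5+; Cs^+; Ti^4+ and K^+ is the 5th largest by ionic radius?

Sc^3+

V^5+ has 18 e⁻ (Z=23), Ti^4+ has 18 e⁻ (Z=22), Sc^3+ has 18 e⁻ (Z=21), Ca^2+ has 18 e⁻ (Z=20), K^+ has 18 e⁻ (Z=19), Rb^+ has 36 e⁻ (Z=37), Cs^+ has 54 e⁻ (Z=55). V^5+ < Ti^4+ (both 18 e⁻, Z=23>22); Ti^4+ < Sc^3+ (both 18 e⁻, Z=22>21); Sc^3+ < Ca^2+ (both 18 e⁻, Z=21>20); Ca^2+ < K^+ (isoelectronic, higher Z=20 is smaller); K^+ < Rb^+ (same group, period 4 vs 5); Rb^+ < Cs^+ (same group, 1 shell fewer).
So the order is V^5+ < Ti^4+ < Sc^3+ < Ca^2+ < K^+ < Rb^+ < Cs^+; the 5th-largest ion is Sc^3+.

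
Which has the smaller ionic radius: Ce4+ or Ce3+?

Ce4+

Same element, different charge: the more highly charged cation has fewer electrons and a greater effective nuclear charge per electron, making Ce4+ the smallest.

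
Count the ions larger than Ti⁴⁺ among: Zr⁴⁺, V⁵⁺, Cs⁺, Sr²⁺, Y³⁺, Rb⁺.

Work out protons and electrons: V⁵⁺ (Z=23, 18 e⁻), Ti⁴⁺ (Z=22, 18 e⁻), Zr⁴⁺ (Z=40, 36 e⁻), Y³⁺ (Z=39, 36 e⁻), Sr²⁺ (Z=38, 36 e⁻), Rb⁺ (Z=37, 36 e⁻), Cs⁺ (Z=55, 54 e⁻). V⁵⁺ < Ti⁴⁺ (isoelectronic, higher Z=23 is smaller); Ti⁴⁺ < Zr⁴⁺ (same group, 1 shell fewer); Zr⁴⁺ < Y³⁺ (both 36 e⁻, Z=40>39); Y³⁺ < Sr²⁺ (isoelectronic, higher Z=39 is smaller); Sr²⁺ < Rb⁺ (isoelectronic, higher Z=38 is smaller); Rb⁺ < Cs⁺ (same group, 1 shell fewer).
Ordering all of them (including Ti⁴⁺) by radius gives V⁵⁺ < Ti⁴⁺ < Zr⁴⁺ < Y³⁺ < Sr²⁺ < Rb⁺ < Cs⁺. That's 5.

5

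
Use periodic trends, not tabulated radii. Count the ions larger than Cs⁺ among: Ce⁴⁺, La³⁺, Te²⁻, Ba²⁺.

1

All of these have 54 electrons (isoelectronic). With the same electron cloud, the ion with the most protons pulls it in tightest. Nuclear charges: Ce⁴⁺ (Z=58), La³⁺ (Z=57), Ba²⁺ (Z=56), Cs⁺ (Z=55), Te²⁻ (Z=52). Highest Z is smallest.
Overall: Ce⁴⁺ < La³⁺ < Ba²⁺ < Cs⁺ < Te²⁻. Cs⁺ has 3 below it and 1 above. So 1 is larger.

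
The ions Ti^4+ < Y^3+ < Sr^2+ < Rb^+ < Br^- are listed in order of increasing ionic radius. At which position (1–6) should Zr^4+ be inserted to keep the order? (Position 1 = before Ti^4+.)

2

First list Z and electron count for each: Ti^4+ has 18 e⁻ (Z=22), Zr^4+ has 36 e⁻ (Z=40), Y^3+ has 36 e⁻ (Z=39), Sr^2+ has 36 e⁻ (Z=38), Rb^+ has 36 e⁻ (Z=37), Br^- has 36 e⁻ (Z=35). Ti^4+ < Zr^4+ (same group, 1 shell fewer); Zr^4+ < Y^3+ (isoelectronic, higher Z=40 is smaller); Y^3+ < Sr^2+ (isoelectronic, higher Z=39 is smaller); Sr^2+ < Rb^+ (isoelectronic, higher Z=38 is smaller); Rb^+ < Br^- (both 36 e⁻, Z=37>35).
The complete sequence is Ti^4+ < Zr^4+ < Y^3+ < Sr^2+ < Rb^+ < Br^-. Zr^4+ sits at position 2.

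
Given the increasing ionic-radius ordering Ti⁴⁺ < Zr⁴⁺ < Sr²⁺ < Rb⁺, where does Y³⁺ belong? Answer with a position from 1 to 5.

Electron counts and nuclear charges: Ti⁴⁺: 18 e⁻, Z=22, Zr⁴⁺: 36 e⁻, Z=40, Y³⁺: 36 e⁻, Z=39, Sr²⁺: 36 e⁻, Z=38, Rb⁺: 36 e⁻, Z=37. Ti⁴⁺ < Zr⁴⁺ (same group, period 4 vs 5); Zr⁴⁺ < Y³⁺ (both 36 e⁻, Z=40>39); Y³⁺ < Sr²⁺ (isoelectronic, higher Z=39 is smaller); Sr²⁺ < Rb⁺ (both 36 e⁻, Z=38>37).
The complete sequence is Ti⁴⁺ < Zr⁴⁺ < Y³⁺ < Sr²⁺ < Rb⁺. Y³⁺ sits at position 3.

3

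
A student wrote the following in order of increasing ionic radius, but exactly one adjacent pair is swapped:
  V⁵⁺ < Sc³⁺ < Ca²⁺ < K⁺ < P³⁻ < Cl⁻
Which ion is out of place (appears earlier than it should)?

P³⁻

Check each adjacent pair. P³⁻ and Cl⁻ are reversed: both have 18 electrons but Z(Cl)=17 > Z(P)=15, so Cl⁻ should be the smaller of the two. No other neighbouring pair contradicts the periodic trends, so P³⁻ is the ion listed too early.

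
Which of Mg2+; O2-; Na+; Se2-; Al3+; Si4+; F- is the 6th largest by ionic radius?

Si4+: 10 e⁻, Z=14, Al3+: 10 e⁻, Z=13, Mg2+: 10 e⁻, Z=12, Na+: 10 e⁻, Z=11, F-: 10 e⁻, Z=9, O2-: 10 e⁻, Z=8, Se2-: 36 e⁻, Z=34. Si4+ < Al3+ (both 10 e⁻, Z=14>13); Al3+ < Mg2+ (isoelectronic, higher Z=13 is smaller); Mg2+ < Na+ (both 10 e⁻, Z=12>11); Na+ < F- (both 10 e⁻, Z=11>9); F- < O2- (isoelectronic, higher Z=9 is smaller); O2- < Se2- (same group, 2 shells fewer).
Ordering: Si4+ < Al3+ < Mg2+ < Na+ < F- < O2- < Se2-. The 6th largest is Al3+.

Al3+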